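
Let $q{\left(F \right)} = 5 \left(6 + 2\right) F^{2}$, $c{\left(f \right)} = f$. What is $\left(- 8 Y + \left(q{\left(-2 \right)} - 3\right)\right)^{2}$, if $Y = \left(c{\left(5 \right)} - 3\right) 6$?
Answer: $3721$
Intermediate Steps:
$q{\left(F \right)} = 40 F^{2}$ ($q{\left(F \right)} = 5 \cdot 8 F^{2} = 40 F^{2}$)
$Y = 12$ ($Y = \left(5 - 3\right) 6 = 2 \cdot 6 = 12$)
$\left(- 8 Y + \left(q{\left(-2 \right)} - 3\right)\right)^{2} = \left(\left(-8\right) 12 + \left(40 \left(-2\right)^{2} - 3\right)\right)^{2} = \left(-96 + \left(40 \cdot 4 - 3\right)\right)^{2} = \left(-96 + \left(160 - 3\right)\right)^{2} = \left(-96 + 157\right)^{2} = 61^{2} = 3721$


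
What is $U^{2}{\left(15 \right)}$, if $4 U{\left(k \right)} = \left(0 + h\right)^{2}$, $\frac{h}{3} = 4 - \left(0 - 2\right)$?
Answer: $6561$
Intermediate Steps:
$h = 18$ ($h = 3 \left(4 - \left(0 - 2\right)\right) = 3 \left(4 - -2\right) = 3 \left(4 + 2\right) = 3 \cdot 6 = 18$)
$U{\left(k \right)} = 81$ ($U{\left(k \right)} = \frac{\left(0 + 18\right)^{2}}{4} = \frac{18^{2}}{4} = \frac{1}{4} \cdot 324 = 81$)
$U^{2}{\left(15 \right)} = 81^{2} = 6561$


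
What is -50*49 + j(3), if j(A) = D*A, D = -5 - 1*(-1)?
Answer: -2462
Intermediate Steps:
D = -4 (D = -5 + 1 = -4)
j(A) = -4*A
-50*49 + j(3) = -50*49 - 4*3 = -2450 - 12 = -2462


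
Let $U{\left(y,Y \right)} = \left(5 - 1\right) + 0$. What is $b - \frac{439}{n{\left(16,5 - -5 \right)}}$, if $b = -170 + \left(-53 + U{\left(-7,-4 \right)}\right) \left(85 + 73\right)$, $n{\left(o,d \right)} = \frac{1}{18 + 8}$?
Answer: $-19326$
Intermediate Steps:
$U{\left(y,Y \right)} = 4$ ($U{\left(y,Y \right)} = 4 + 0 = 4$)
$n{\left(o,d \right)} = \frac{1}{26}$
$b = -7912$ ($b = -170 + \left(-53 + 4\right) \left(85 + 73\right) = -170 - 7742 = -7912$)
$b - \frac{439}{n{\left(16,5 - -5 \right)}} = -7912 - 439 \frac{1}{\frac{1}{26}} = -7912 - 439 \cdot 26 = -7912 - 11414 = -19326$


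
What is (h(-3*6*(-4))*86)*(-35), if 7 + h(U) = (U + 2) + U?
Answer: -418390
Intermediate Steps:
h(U) = -5 + 2*U (h(U) = -7 + ((U + 2) + U) = -7 + ((2 + U) + U) = -7 + (2 + 2*U) = -5 + 2*U)
(h(-3*6*(-4))*86)*(-35) = ((-5 + 2*(-3*6*(-4)))*86)*(-35) = ((-5 + 2*(-18*(-4)))*86)*(-35) = ((-5 + 2*72)*86)*(-35) = ((-5 + 144)*86)*(-35) = (139*86)*(-35) = 11954*(-35) = -418390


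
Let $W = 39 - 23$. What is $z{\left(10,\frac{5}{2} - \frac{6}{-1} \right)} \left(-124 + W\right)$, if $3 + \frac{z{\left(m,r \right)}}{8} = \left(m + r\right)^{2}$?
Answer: $-293112$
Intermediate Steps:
$z{\left(m,r \right)} = -24 + 8 \left(m + r\right)^{2}$
$W = 16$
$z{\left(10,\frac{5}{2} - \frac{6}{-1} \right)} \left(-124 + W\right) = \left(-24 + 8 \left(10 + \left(\frac{5}{2} - \frac{6}{-1}\right)\right)^{2}\right) \left(-124 + 16\right) = \left(-24 + 8 \left(10 + \left(5 \cdot \frac{1}{2} - -6\right)\right)^{2}\right) \left(-108\right) = \left(-24 + 8 \left(10 + \left(\frac{5}{2} + 6\right)\right)^{2}\right) \left(-108\right) = \left(-24 + 8 \left(10 + \frac{17}{2}\right)^{2}\right) \left(-108\right) = \left(-24 + 8 \left(\frac{37}{2}\right)^{2}\right) \left(-108\right) = \left(-24 + 8 \cdot \frac{1369}{4}\right) \left(-108\right) = \left(-24 + 2738\right) \left(-108\right) = 2714 \left(-108\right) = -293112$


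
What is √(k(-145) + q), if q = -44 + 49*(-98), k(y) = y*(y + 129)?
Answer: I*√2526 ≈ 50.259*I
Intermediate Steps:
k(y) = y*(129 + y)
q = -4846 (q = -44 - 4802 = -4846)
√(k(-145) + q) = √(-145*(129 - 145) - 4846) = √(-145*(-16) - 4846) = √(2320 - 4846) = √(-2526) = I*√2526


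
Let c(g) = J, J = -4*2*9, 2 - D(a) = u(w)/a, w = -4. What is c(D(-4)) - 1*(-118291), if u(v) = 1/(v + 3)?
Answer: 118219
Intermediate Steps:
u(v) = 1/(3 + v)
D(a) = 2 + 1/a (D(a) = 2 - 1/((3 - 4)*a) = 2 - 1/((-1)*a) = 2 - (-1)/a = 2 + 1/a)
J = -72 (J = -8*9 = -72)
c(g) = -72
c(D(-4)) - 1*(-118291) = -72 - 1*(-118291) = -72 + 118291 = 118219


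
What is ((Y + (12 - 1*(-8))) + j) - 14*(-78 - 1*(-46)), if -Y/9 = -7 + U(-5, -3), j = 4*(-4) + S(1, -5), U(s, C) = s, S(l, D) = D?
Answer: 555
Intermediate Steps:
j = -21 (j = 4*(-4) - 5 = -16 - 5 = -21)
Y = 108 (Y = -9*(-7 - 5) = -9*(-12) = 108)
((Y + (12 - 1*(-8))) + j) - 14*(-78 - 1*(-46)) = ((108 + (12 - 1*(-8))) - 21) - 14*(-78 - 1*(-46)) = ((108 + (12 + 8)) - 21) - 14*(-78 + 46) = ((108 + 20) - 21) - 14*(-32) = (128 - 21) + 448 = 107 + 448 = 555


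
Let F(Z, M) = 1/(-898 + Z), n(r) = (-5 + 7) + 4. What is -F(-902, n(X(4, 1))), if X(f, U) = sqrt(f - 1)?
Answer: 1/1800 ≈ 0.00055556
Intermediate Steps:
X(f, U) = sqrt(-1 + f)
n(r) = 6 (n(r) = 2 + 4 = 6)
-F(-902, n(X(4, 1))) = -1/(-898 - 902) = -1/(-1800) = -1*(-1/1800) = 1/1800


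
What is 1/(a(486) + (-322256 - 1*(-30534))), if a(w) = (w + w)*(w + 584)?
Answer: 1/748318 ≈ 1.3363e-6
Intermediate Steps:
a(w) = 2*w*(584 + w) (a(w) = (2*w)*(584 + w) = 2*w*(584 + w))
1/(a(486) + (-322256 - 1*(-30534))) = 1/(2*486*(584 + 486) + (-322256 - 1*(-30534))) = 1/(2*486*1070 + (-322256 + 30534)) = 1/(1040040 - 291722) = 1/748318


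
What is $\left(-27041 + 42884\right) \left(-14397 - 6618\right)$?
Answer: $-332940645$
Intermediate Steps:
$\left(-27041 + 42884\right) \left(-14397 - 6618\right) = 15843 \left(-21015\right) = -332940645$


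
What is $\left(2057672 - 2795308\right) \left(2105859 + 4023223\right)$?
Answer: $-4521031530152$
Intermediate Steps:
$\left(2057672 - 2795308\right) \left(2105859 + 4023223\right) = \left(-737636\right) 6129082 = -4521031530152$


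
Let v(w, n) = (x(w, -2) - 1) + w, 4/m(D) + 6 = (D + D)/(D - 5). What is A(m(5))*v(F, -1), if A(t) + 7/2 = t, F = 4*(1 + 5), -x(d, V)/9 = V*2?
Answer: -413/2 ≈ -206.50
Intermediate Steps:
x(d, V) = -18*V (x(d, V) = -9*V*2 = -18*V)
F = 24 (F = 4*6 = 24)
m(D) = 4/(-6 + 2*D/(-5 + D)) (m(D) = 4/(-6 + (D + D)/(D - 5)) = 4/(-6 + (2*D)/(-5 + D)) = 4/(-6 + 2*D/(-5 + D)))
A(t) = -7/2 + t
v(w, n) = 35 + w (v(w, n) = (-18*(-2) - 1) + w = (36 - 1) + w = 35 + w)
A(m(5))*v(F, -1) = (-7/2 + 2*(5 - 1*5)/(-15 + 2*5))*(35 + 24) = (-7/2 + 2*(5 - 5)/(-15 + 10))*59 = (-7/2 + 2*0/(-5))*59 = (-7/2 + 2*(-1/5)*0)*59 = (-7/2 + 0)*59 = -7/2*59 = -413/2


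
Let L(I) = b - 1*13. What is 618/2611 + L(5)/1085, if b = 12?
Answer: 13631/57815 ≈ 0.23577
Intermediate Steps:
L(I) = -1 (L(I) = 12 - 1*13 = 12 - 13 = -1)
618/2611 + L(5)/1085 = 618/2611 - 1/1085 = 13631/57815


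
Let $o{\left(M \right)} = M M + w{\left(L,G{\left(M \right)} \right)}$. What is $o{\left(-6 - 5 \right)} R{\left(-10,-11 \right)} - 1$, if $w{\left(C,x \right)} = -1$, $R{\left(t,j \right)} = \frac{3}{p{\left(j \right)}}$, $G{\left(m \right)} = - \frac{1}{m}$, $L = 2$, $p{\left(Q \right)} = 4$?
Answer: $89$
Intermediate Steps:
$R{\left(t,j \right)} = \frac{3}{4}$
$o{\left(M \right)} = -1 + M^{2}$ ($o{\left(M \right)} = M M - 1 = M^{2} - 1 = -1 + M^{2}$)
$o{\left(-6 - 5 \right)} R{\left(-10,-11 \right)} - 1 = \left(-1 + \left(-6 - 5\right)^{2}\right) \frac{3}{4} - 1 = \left(-1 + \left(-11\right)^{2}\right) \frac{3}{4} - 1 = \left(-1 + 121\right) \frac{3}{4} - 1 = 120 \cdot \frac{3}{4} - 1 = 90 - 1 = 89$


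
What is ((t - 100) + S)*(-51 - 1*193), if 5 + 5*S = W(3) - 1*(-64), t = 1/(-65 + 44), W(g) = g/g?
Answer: 451156/21 ≈ 21484.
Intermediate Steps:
W(g) = 1
t = -1/21 (t = 1/(-21) = -1/21 ≈ -0.047619)
S = 12 (S = -1 + (1 - 1*(-64))/5 = -1 + (1 + 64)/5 = -1 + (⅕)*65 = -1 + 13 = 12)
((t - 100) + S)*(-51 - 1*193) = ((-1/21 - 100) + 12)*(-51 - 1*193) = (-2101/21 + 12)*(-51 - 193) = -1849/21*(-244) = 451156/21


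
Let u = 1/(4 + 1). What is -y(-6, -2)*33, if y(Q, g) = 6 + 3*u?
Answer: -1089/5 ≈ -217.80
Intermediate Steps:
u = ⅕ (u = 1/5 = ⅕ ≈ 0.20000)
y(Q, g) = 33/5 (y(Q, g) = 6 + 3*(⅕) = 6 + ⅗ = 33/5)
-y(-6, -2)*33 = -1*33/5*33 = -33/5*33 = -1089/5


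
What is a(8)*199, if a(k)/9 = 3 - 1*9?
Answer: -10746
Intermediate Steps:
a(k) = -54 (a(k) = 9*(3 - 1*9) = 9*(3 - 9) = 9*(-6) = -54)
a(8)*199 = -54*199 = -10746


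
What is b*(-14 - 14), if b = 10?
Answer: -280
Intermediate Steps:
b*(-14 - 14) = 10*(-14 - 14) = 10*(-28) = -280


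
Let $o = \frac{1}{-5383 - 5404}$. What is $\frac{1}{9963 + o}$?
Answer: $\frac{10787}{107470880} \approx 0.00010037$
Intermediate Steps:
$o = - \frac{1}{10787}$ ($o = \frac{1}{-10787} = - \frac{1}{10787} \approx -9.2704 \cdot 10^{-5}$)
$\frac{1}{9963 + o} = \frac{1}{9963 - \frac{1}{10787}} = \frac{1}{\frac{107470880}{10787}} = \frac{10787}{107470880}$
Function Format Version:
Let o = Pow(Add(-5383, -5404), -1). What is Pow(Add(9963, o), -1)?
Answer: Rational(10787, 107470880) ≈ 0.00010037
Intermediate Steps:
o = Rational(-1, 10787) (o = Pow(-10787, -1) = Rational(-1, 10787) ≈ -9.2704e-5)
Pow(Add(9963, o), -1) = Pow(Add(9963, Rational(-1, 10787)), -1) = Pow(Rational(107470880, 10787), -1) = Rational(10787, 107470880)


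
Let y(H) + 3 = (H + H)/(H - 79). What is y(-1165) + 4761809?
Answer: 2961844497/622 ≈ 4.7618e+6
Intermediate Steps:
y(H) = -3 + 2*H/(-79 + H) (y(H) = -3 + (H + H)/(H - 79) = -3 + (2*H)/(-79 + H) = -3 + 2*H/(-79 + H))
y(-1165) + 4761809 = (237 - 1*(-1165))/(-79 - 1165) + 4761809 = (237 + 1165)/(-1244) + 4761809 = -1/1244*1402 + 4761809 = -701/622 + 4761809 = 2961844497/622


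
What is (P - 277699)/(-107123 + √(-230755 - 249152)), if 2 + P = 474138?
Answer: -21042920751/11475817036 - 589311*I*√53323/11475817036 ≈ -1.8337 - 0.011858*I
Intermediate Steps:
P = 474136 (P = -2 + 474138 = 474136)
(P - 277699)/(-107123 + √(-230755 - 249152)) = (474136 - 277699)/(-107123 + √(-230755 - 249152)) = 196437/(-107123 + √(-479907)) = 196437/(-107123 + 3*I*√53323)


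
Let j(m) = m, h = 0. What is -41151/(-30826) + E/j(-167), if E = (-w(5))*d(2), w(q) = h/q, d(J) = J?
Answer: 41151/30826 ≈ 1.3349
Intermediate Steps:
w(q) = 0 (w(q) = 0/q = 0)
E = 0 (E = -1*0*2 = 0*2 = 0)
-41151/(-30826) + E/j(-167) = -41151/(-30826) + 0/(-167) = -41151*(-1/30826) + 0*(-1/167) = 41151/30826 + 0 = 41151/30826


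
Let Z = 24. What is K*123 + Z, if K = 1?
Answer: 147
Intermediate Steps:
K*123 + Z = 1*123 + 24 = 123 + 24 = 147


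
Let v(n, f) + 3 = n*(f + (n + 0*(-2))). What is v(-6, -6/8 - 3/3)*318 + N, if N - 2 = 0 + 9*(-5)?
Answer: 13790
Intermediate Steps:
N = -43 (N = 2 + (0 + 9*(-5)) = 2 + (0 - 45) = 2 - 45 = -43)
v(n, f) = -3 + n*(f + n) (v(n, f) = -3 + n*(f + (n + 0*(-2))) = -3 + n*(f + (n + 0)) = -3 + n*(f + n))
v(-6, -6/8 - 3/3)*318 + N = (-3 + (-6)**2 + (-6/8 - 3/3)*(-6))*318 - 43 = (-3 + 36 + (-6*1/8 - 3*1/3)*(-6))*318 - 43 = (-3 + 36 + (-3/4 - 1)*(-6))*318 - 43 = (-3 + 36 - 7/4*(-6))*318 - 43 = (-3 + 36 + 21/2)*318 - 43 = (87/2)*318 - 43 = 13833 - 43 = 13790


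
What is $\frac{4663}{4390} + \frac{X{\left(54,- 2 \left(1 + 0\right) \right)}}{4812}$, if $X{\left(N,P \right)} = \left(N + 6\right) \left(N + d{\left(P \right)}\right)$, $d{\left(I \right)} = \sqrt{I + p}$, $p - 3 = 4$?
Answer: $\frac{3055163}{1760390} + \frac{5 \sqrt{5}}{401} \approx 1.7634$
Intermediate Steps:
$p = 7$ ($p = 3 + 4 = 7$)
$d{\left(I \right)} = \sqrt{7 + I}$ ($d{\left(I \right)} = \sqrt{I + 7} = \sqrt{7 + I}$)
$X{\left(N,P \right)} = \left(6 + N\right) \left(N + \sqrt{7 + P}\right)$ ($X{\left(N,P \right)} = \left(N + 6\right) \left(N + \sqrt{7 + P}\right) = \left(6 + N\right) \left(N + \sqrt{7 + P}\right)$)
$\frac{4663}{4390} + \frac{X{\left(54,- 2 \left(1 + 0\right) \right)}}{4812} = \frac{4663}{4390} + \frac{54^{2} + 6 \cdot 54 + 6 \sqrt{7 - 2 \left(1 + 0\right)} + 54 \sqrt{7 - 2 \left(1 + 0\right)}}{4812} = 4663 \cdot \frac{1}{4390} + \left(2916 + 324 + 6 \sqrt{7 - 2} + 54 \sqrt{7 - 2}\right) \frac{1}{4812} = \frac{4663}{4390} + \left(2916 + 324 + 6 \sqrt{7 - 2} + 54 \sqrt{7 - 2}\right) \frac{1}{4812} = \frac{4663}{4390} + \left(2916 + 324 + 6 \sqrt{5} + 54 \sqrt{5}\right) \frac{1}{4812} = \frac{4663}{4390} + \left(3240 + 60 \sqrt{5}\right) \frac{1}{4812} = \frac{4663}{4390} + \left(\frac{270}{401} + \frac{5 \sqrt{5}}{401}\right) = \frac{3055163}{1760390} + \frac{5 \sqrt{5}}{401}$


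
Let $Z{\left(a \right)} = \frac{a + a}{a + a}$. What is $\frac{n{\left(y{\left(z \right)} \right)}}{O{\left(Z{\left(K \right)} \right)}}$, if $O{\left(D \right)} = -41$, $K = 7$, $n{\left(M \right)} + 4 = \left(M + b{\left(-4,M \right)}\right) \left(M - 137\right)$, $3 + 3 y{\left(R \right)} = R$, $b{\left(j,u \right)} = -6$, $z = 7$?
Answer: $- \frac{5662}{369} \approx -15.344$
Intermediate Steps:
$y{\left(R \right)} = -1 + \frac{R}{3}$
$n{\left(M \right)} = -4 + \left(-137 + M\right) \left(-6 + M\right)$ ($n{\left(M \right)} = -4 + \left(M - 6\right) \left(M - 137\right) = -4 + \left(-6 + M\right) \left(-137 + M\right) = -4 + \left(-137 + M\right) \left(-6 + M\right)$)
$Z{\left(a \right)} = 1$ ($Z{\left(a \right)} = \frac{2 a}{2 a} = 2 a \frac{1}{2 a} = 1$)
$\frac{n{\left(y{\left(z \right)} \right)}}{O{\left(Z{\left(K \right)} \right)}} = \frac{818 + \left(-1 + \frac{1}{3} \cdot 7\right)^{2} - 143 \left(-1 + \frac{1}{3} \cdot 7\right)}{-41} = \left(818 + \left(-1 + \frac{7}{3}\right)^{2} - 143 \left(-1 + \frac{7}{3}\right)\right) \left(- \frac{1}{41}\right) = \left(818 + \left(\frac{4}{3}\right)^{2} - \frac{572}{3}\right) \left(- \frac{1}{41}\right) = \left(818 + \frac{16}{9} - \frac{572}{3}\right) \left(- \frac{1}{41}\right) = \frac{5662}{9} \left(- \frac{1}{41}\right) = - \frac{5662}{369}$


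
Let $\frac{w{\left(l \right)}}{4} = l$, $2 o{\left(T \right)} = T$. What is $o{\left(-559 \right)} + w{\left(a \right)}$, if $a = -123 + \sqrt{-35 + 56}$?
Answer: $- \frac{1543}{2} + 4 \sqrt{21} \approx -753.17$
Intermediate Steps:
$o{\left(T \right)} = \frac{T}{2}$
$a = -123 + \sqrt{21} \approx -118.42$
$w{\left(l \right)} = 4 l$
$o{\left(-559 \right)} + w{\left(a \right)} = \frac{1}{2} \left(-559\right) + 4 \left(-123 + \sqrt{21}\right) = - \frac{559}{2} - \left(492 - 4 \sqrt{21}\right) = - \frac{1543}{2} + 4 \sqrt{21}$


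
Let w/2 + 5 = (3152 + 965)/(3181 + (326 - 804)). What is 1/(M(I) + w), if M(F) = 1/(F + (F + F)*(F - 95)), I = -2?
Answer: -1043358/7252553 ≈ -0.14386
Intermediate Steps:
w = -18796/2703 (w = -10 + 2*((3152 + 965)/(3181 + (326 - 804))) = -10 + 2*(4117/(3181 - 478)) = -10 + 2*(4117/2703) = -10 + 8234/2703 = -18796/2703 ≈ -6.9538)
M(F) = 1/(F + 2*F*(-95 + F)) (M(F) = 1/(F + (2*F)*(-95 + F)) = 1/(F + 2*F*(-95 + F)))
1/(M(I) + w) = 1/(1/((-2)*(-189 + 2*(-2))) - 18796/2703) = 1/(-1/(2*(-189 - 4)) - 18796/2703) = 1/(-½/(-193) - 18796/2703) = 1/(-½*(-1/193) - 18796/2703) = 1/(1/386 - 18796/2703) = 1/(-7252553/1043358) = -1043358/7252553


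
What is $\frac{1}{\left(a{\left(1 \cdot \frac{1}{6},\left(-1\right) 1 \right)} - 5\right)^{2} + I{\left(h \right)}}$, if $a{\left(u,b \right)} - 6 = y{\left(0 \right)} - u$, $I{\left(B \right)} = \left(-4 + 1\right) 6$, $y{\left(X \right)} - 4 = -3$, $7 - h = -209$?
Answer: $- \frac{36}{527} \approx -0.068311$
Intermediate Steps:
$h = 216$ ($h = 7 - -209 = 7 + 209 = 216$)
$y{\left(X \right)} = 1$ ($y{\left(X \right)} = 4 - 3 = 1$)
$I{\left(B \right)} = -18$ ($I{\left(B \right)} = \left(-3\right) 6 = -18$)
$a{\left(u,b \right)} = 7 - u$ ($a{\left(u,b \right)} = 6 - \left(-1 + u\right) = 7 - u$)
$\frac{1}{\left(a{\left(1 \cdot \frac{1}{6},\left(-1\right) 1 \right)} - 5\right)^{2} + I{\left(h \right)}} = \frac{1}{\left(\left(7 - 1 \cdot \frac{1}{6}\right) - 5\right)^{2} - 18} = \frac{1}{\left(\left(7 - \frac{1}{6}\right) - 5\right)^{2} - 18} = \frac{1}{\left(\frac{41}{6} - 5\right)^{2} - 18} = \frac{1}{\left(\frac{11}{6}\right)^{2} - 18} = \frac{1}{\frac{121}{36} - 18} = \frac{1}{- \frac{527}{36}} = - \frac{36}{527}$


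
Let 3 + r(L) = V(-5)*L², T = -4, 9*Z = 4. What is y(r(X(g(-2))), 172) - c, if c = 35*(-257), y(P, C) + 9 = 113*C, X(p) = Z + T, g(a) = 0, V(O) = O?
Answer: 28422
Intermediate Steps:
Z = 4/9 (Z = (⅑)*4 = 4/9 ≈ 0.44444)
X(p) = -32/9 (X(p) = 4/9 - 4 = -32/9)
r(L) = -3 - 5*L²
y(P, C) = -9 + 113*C
c = -8995
y(r(X(g(-2))), 172) - c = (-9 + 113*172) - 1*(-8995) = (-9 + 19436) + 8995 = 19427 + 8995 = 28422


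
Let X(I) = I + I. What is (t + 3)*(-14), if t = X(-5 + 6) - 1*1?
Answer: -56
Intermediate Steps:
X(I) = 2*I
t = 1 (t = 2*(-5 + 6) - 1*1 = 2*1 - 1 = 2 - 1 = 1)
(t + 3)*(-14) = (1 + 3)*(-14) = 4*(-14) = -56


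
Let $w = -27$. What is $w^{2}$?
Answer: $729$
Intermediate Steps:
$w^{2} = \left(-27\right)^{2} = 729$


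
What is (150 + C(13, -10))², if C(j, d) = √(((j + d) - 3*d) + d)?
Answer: (150 + √23)² ≈ 23962.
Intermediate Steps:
C(j, d) = √(j - d) (C(j, d) = √(((d + j) - 3*d) + d) = √((j - 2*d) + d) = √(j - d))
(150 + C(13, -10))² = (150 + √(13 - 1*(-10)))² = (150 + √(13 + 10))² = (150 + √23)²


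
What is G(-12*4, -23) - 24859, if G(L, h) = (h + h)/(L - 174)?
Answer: -2759326/111 ≈ -24859.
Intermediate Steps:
G(L, h) = 2*h/(-174 + L) (G(L, h) = (2*h)/(-174 + L) = 2*h/(-174 + L))
G(-12*4, -23) - 24859 = 2*(-23)/(-174 - 12*4) - 24859 = 2*(-23)/(-174 - 2*24) - 24859 = 2*(-23)/(-174 - 48) - 24859 = 2*(-23)/(-222) - 24859 = 2*(-23)*(-1/222) - 24859 = 23/111 - 24859 = -2759326/111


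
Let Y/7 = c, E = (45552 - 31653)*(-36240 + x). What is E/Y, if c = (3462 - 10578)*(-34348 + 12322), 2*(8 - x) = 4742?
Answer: -178847699/365719704 ≈ -0.48903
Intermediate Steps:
x = -2363 (x = 8 - ½*4742 = 8 - 2371 = -2363)
E = -536543097 (E = (45552 - 31653)*(-36240 - 2363) = 13899*(-38603) = -536543097)
c = 156737016 (c = -7116*(-22026) = 156737016)
Y = 1097159112 (Y = 7*156737016 = 1097159112)
E/Y = -536543097/1097159112 = -536543097*1/1097159112 = -178847699/365719704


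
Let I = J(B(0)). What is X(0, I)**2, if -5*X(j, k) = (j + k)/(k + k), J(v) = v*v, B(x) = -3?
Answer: 1/100 ≈ 0.010000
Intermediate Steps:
J(v) = v**2
I = 9 (I = (-3)**2 = 9)
X(j, k) = -(j + k)/(10*k) (X(j, k) = -(j + k)/(5*(k + k)) = -(j + k)/(5*(2*k)) = -(j + k)*1/(2*k)/5 = -(j + k)/(10*k))
X(0, I)**2 = ((1/10)*(-1*0 - 1*9)/9)**2 = ((1/10)*(1/9)*(0 - 9))**2 = ((1/10)*(1/9)*(-9))**2 = (-1/10)**2 = 1/100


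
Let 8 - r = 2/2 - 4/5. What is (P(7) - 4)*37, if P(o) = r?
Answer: 703/5 ≈ 140.60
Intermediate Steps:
r = 39/5 (r = 8 - (2/2 - 4/5) = 8 - (2*(½) - 4*⅕) = 8 - (1 - ⅘) = 8 - 1*⅕ = 8 - ⅕ = 39/5 ≈ 7.8000)
P(o) = 39/5
(P(7) - 4)*37 = (39/5 - 4)*37 = (19/5)*37 = 703/5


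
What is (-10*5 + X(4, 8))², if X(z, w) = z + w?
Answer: 1444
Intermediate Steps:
X(z, w) = w + z
(-10*5 + X(4, 8))² = (-10*5 + (8 + 4))² = (-50 + 12)² = (-38)² = 1444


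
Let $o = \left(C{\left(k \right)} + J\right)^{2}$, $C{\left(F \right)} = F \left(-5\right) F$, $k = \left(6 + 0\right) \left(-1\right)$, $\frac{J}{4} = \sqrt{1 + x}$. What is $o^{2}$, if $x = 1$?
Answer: $1055981824 - 93404160 \sqrt{2} \approx 9.2389 \cdot 10^{8}$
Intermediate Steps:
$J = 4 \sqrt{2}$ ($J = 4 \sqrt{1 + 1} = 4 \sqrt{2} \approx 5.6569$)
$k = -6$ ($k = 6 \left(-1\right) = -6$)
$C{\left(F \right)} = - 5 F^{2}$ ($C{\left(F \right)} = - 5 F F = - 5 F^{2}$)
$o = \left(-180 + 4 \sqrt{2}\right)^{2}$ ($o = \left(- 5 \left(-6\right)^{2} + 4 \sqrt{2}\right)^{2} = \left(\left(-5\right) 36 + 4 \sqrt{2}\right)^{2} = \left(-180 + 4 \sqrt{2}\right)^{2} \approx 30396.0$)
$o^{2} = \left(32432 - 1440 \sqrt{2}\right)^{2}$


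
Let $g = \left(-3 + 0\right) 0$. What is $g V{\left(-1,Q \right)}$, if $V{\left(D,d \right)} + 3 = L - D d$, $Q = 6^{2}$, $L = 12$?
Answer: $0$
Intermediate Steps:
$Q = 36$
$g = 0$ ($g = \left(-3\right) 0 = 0$)
$V{\left(D,d \right)} = 9 - D d$ ($V{\left(D,d \right)} = -3 - \left(-12 + D d\right) = 9 - D d$)
$g V{\left(-1,Q \right)} = 0 \left(9 - \left(-1\right) 36\right) = 0 \left(9 + 36\right) = 0 \cdot 45 = 0$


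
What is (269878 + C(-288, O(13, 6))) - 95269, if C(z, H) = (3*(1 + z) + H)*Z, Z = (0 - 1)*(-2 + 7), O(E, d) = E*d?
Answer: 178524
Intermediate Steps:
Z = -5 (Z = -1*5 = -5)
C(z, H) = -15 - 15*z - 5*H (C(z, H) = (3*(1 + z) + H)*(-5) = ((3 + 3*z) + H)*(-5) = (3 + H + 3*z)*(-5) = -15 - 15*z - 5*H)
(269878 + C(-288, O(13, 6))) - 95269 = (269878 + (-15 - 15*(-288) - 65*6)) - 95269 = (269878 + (-15 + 4320 - 5*78)) - 95269 = (269878 + (-15 + 4320 - 390)) - 95269 = (269878 + 3915) - 95269 = 273793 - 95269 = 178524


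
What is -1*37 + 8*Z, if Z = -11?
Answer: -125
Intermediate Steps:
-1*37 + 8*Z = -1*37 + 8*(-11) = -37 - 88 = -125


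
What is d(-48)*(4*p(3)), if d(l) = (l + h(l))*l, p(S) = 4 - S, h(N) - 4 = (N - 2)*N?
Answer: -452352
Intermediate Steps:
h(N) = 4 + N*(-2 + N) (h(N) = 4 + (N - 2)*N = 4 + (-2 + N)*N = 4 + N*(-2 + N))
d(l) = l*(4 + l**2 - l) (d(l) = (l + (4 + l**2 - 2*l))*l = (4 + l**2 - l)*l = l*(4 + l**2 - l))
d(-48)*(4*p(3)) = (-48*(4 + (-48)**2 - 1*(-48)))*(4*(4 - 1*3)) = (-48*(4 + 2304 + 48))*(4*(4 - 3)) = (-48*2356)*(4*1) = -113088*4 = -452352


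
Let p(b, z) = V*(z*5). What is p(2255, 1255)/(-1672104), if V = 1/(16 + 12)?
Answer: -6275/46818912 ≈ -0.00013403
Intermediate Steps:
V = 1/28 ≈ 0.035714
p(b, z) = 5*z/28 (p(b, z) = (z*5)/28 = (5*z)/28 = 5*z/28)
p(2255, 1255)/(-1672104) = ((5/28)*1255)/(-1672104) = (6275/28)*(-1/1672104) = -6275/46818912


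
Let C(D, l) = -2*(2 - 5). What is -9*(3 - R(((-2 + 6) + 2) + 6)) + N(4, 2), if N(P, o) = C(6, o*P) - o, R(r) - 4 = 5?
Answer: 58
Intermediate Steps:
C(D, l) = 6 (C(D, l) = -2*(-3) = 6)
R(r) = 9 (R(r) = 4 + 5 = 9)
N(P, o) = 6 - o
-9*(3 - R(((-2 + 6) + 2) + 6)) + N(4, 2) = -9*(3 - 1*9) + (6 - 1*2) = -9*(3 - 9) + (6 - 2) = -9*(-6) + 4 = 54 + 4 = 58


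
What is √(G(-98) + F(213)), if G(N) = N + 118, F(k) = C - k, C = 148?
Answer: 3*I*√5 ≈ 6.7082*I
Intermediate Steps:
F(k) = 148 - k
G(N) = 118 + N
√(G(-98) + F(213)) = √((118 - 98) + (148 - 1*213)) = √(20 + (148 - 213)) = √(20 - 65) = √(-45) = 3*I*√5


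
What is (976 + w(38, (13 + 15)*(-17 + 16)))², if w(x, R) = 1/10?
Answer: 95277121/100 ≈ 9.5277e+5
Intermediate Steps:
w(x, R) = ⅒
(976 + w(38, (13 + 15)*(-17 + 16)))² = (976 + ⅒)² = (9761/10)² = 95277121/100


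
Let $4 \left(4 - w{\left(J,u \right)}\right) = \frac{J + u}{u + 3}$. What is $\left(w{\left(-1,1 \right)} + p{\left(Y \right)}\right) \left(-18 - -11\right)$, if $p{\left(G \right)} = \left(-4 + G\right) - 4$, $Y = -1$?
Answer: $35$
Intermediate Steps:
$w{\left(J,u \right)} = 4 - \frac{J + u}{4 \left(3 + u\right)}$ ($w{\left(J,u \right)} = 4 - \frac{\left(J + u\right) \frac{1}{u + 3}}{4} = 4 - \frac{\left(J + u\right) \frac{1}{3 + u}}{4} = 4 - \frac{\frac{1}{3 + u} \left(J + u\right)}{4} = 4 - \frac{J + u}{4 \left(3 + u\right)}$)
$p{\left(G \right)} = -8 + G$ ($p{\left(G \right)} = \left(-4 + G\right) - 4 = -8 + G$)
$\left(w{\left(-1,1 \right)} + p{\left(Y \right)}\right) \left(-18 - -11\right) = \left(\frac{48 - -1 + 15 \cdot 1}{4 \left(3 + 1\right)} - 9\right) \left(-18 - -11\right) = \left(\frac{48 + 1 + 15}{4 \cdot 4} - 9\right) \left(-18 + 11\right) = \left(\frac{1}{4} \cdot \frac{1}{4} \cdot 64 - 9\right) \left(-7\right) = \left(4 - 9\right) \left(-7\right) = \left(-5\right) \left(-7\right) = 35$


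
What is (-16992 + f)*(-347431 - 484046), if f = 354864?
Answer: -280932796944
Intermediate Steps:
(-16992 + f)*(-347431 - 484046) = (-16992 + 354864)*(-347431 - 484046) = 337872*(-831477) = -280932796944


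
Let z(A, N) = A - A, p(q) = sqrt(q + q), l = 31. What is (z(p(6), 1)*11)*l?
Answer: 0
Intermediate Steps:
p(q) = sqrt(2)*sqrt(q) (p(q) = sqrt(2*q) = sqrt(2)*sqrt(q))
z(A, N) = 0
(z(p(6), 1)*11)*l = (0*11)*31 = 0*31 = 0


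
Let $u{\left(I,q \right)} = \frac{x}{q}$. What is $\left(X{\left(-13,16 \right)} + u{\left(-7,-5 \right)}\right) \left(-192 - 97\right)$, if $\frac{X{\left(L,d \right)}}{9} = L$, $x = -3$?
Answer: $\frac{168198}{5} \approx 33640.0$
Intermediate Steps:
$u{\left(I,q \right)} = - \frac{3}{q}$
$X{\left(L,d \right)} = 9 L$
$\left(X{\left(-13,16 \right)} + u{\left(-7,-5 \right)}\right) \left(-192 - 97\right) = \left(9 \left(-13\right) - \frac{3}{-5}\right) \left(-192 - 97\right) = \left(-117 - - \frac{3}{5}\right) \left(-289\right) = \left(-117 + \frac{3}{5}\right) \left(-289\right) = \left(- \frac{582}{5}\right) \left(-289\right) = \frac{168198}{5}$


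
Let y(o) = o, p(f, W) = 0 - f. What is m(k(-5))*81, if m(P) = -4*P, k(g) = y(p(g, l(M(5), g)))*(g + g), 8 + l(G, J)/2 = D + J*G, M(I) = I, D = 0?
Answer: 16200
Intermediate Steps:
l(G, J) = -16 + 2*G*J (l(G, J) = -16 + 2*(0 + J*G) = -16 + 2*(0 + G*J) = -16 + 2*(G*J) = -16 + 2*G*J)
p(f, W) = -f
k(g) = -2*g**2 (k(g) = (-g)*(g + g) = (-g)*(2*g) = -2*g**2)
m(k(-5))*81 = -(-8)*(-5)**2*81 = -(-8)*25*81 = -4*(-50)*81 = 200*81 = 16200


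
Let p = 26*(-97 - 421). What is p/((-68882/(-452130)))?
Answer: -3044643420/34441 ≈ -88402.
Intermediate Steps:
p = -13468 (p = 26*(-518) = -13468)
p/((-68882/(-452130))) = -13468/((-68882/(-452130))) = -13468/((-68882*(-1/452130))) = -13468/34441/226065 = -13468*226065/34441 = -3044643420/34441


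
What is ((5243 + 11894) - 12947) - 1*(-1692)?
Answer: 5882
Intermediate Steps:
((5243 + 11894) - 12947) - 1*(-1692) = (17137 - 12947) + 1692 = 4190 + 1692 = 5882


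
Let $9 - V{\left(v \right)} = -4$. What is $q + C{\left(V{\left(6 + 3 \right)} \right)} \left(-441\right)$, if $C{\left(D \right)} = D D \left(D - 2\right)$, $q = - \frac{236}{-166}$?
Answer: $- \frac{68044859}{83} \approx -8.1982 \cdot 10^{5}$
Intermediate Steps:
$V{\left(v \right)} = 13$ ($V{\left(v \right)} = 9 - -4 = 9 + 4 = 13$)
$q = \frac{118}{83}$ ($q = \left(-236\right) \left(- \frac{1}{166}\right) = \frac{118}{83} \approx 1.4217$)
$C{\left(D \right)} = D^{2} \left(-2 + D\right)$
$q + C{\left(V{\left(6 + 3 \right)} \right)} \left(-441\right) = \frac{118}{83} + 13^{2} \left(-2 + 13\right) \left(-441\right) = \frac{118}{83} + 169 \cdot 11 \left(-441\right) = \frac{118}{83} + 1859 \left(-441\right) = \frac{118}{83} - 819819 = - \frac{68044859}{83}$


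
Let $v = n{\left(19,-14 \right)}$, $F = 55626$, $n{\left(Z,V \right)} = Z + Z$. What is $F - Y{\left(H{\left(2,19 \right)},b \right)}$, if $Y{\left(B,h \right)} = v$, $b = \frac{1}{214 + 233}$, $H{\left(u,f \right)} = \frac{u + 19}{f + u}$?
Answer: $55588$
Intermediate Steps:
$H{\left(u,f \right)} = \frac{19 + u}{f + u}$
$n{\left(Z,V \right)} = 2 Z$
$b = \frac{1}{447} \approx 0.0022371$
$v = 38$ ($v = 2 \cdot 19 = 38$)
$Y{\left(B,h \right)} = 38$
$F - Y{\left(H{\left(2,19 \right)},b \right)} = 55626 - 38 = 55588$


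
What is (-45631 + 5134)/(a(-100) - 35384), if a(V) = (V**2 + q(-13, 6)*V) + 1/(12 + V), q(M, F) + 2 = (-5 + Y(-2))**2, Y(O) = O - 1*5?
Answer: 1187912/1161131 ≈ 1.0231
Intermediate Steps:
Y(O) = -5 + O (Y(O) = O - 5 = -5 + O)
q(M, F) = 142 (q(M, F) = -2 + (-5 + (-5 - 2))**2 = -2 + (-5 - 7)**2 = -2 + (-12)**2 = -2 + 144 = 142)
a(V) = V**2 + 1/(12 + V) + 142*V (a(V) = (V**2 + 142*V) + 1/(12 + V) = V**2 + 1/(12 + V) + 142*V)
(-45631 + 5134)/(a(-100) - 35384) = (-45631 + 5134)/((1 + (-100)**3 + 154*(-100)**2 + 1704*(-100))/(12 - 100) - 35384) = -40497/((1 - 1000000 + 154*10000 - 170400)/(-88) - 35384) = -40497/(-(1 - 1000000 + 1540000 - 170400)/88 - 35384) = -40497/(-1/88*369601 - 35384) = -40497/(-369601/88 - 35384) = -40497/(-3483393/88) = -40497*(-88/3483393) = 1187912/1161131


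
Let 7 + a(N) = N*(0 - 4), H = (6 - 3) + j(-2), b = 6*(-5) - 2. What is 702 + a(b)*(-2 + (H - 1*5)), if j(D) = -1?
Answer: 97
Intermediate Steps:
b = -32 (b = -30 - 2 = -32)
H = 2 (H = (6 - 3) - 1 = 3 - 1 = 2)
a(N) = -7 - 4*N (a(N) = -7 + N*(0 - 4) = -7 + N*(-4) = -7 - 4*N)
702 + a(b)*(-2 + (H - 1*5)) = 702 + (-7 - 4*(-32))*(-2 + (2 - 1*5)) = 702 + (-7 + 128)*(-2 + (2 - 5)) = 702 + 121*(-2 - 3) = 702 + 121*(-5) = 702 - 605 = 97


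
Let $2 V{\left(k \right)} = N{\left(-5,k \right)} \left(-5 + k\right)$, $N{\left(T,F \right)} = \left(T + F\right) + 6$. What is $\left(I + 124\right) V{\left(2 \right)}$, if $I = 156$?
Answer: $-1260$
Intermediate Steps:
$N{\left(T,F \right)} = 6 + F + T$ ($N{\left(T,F \right)} = \left(F + T\right) + 6 = 6 + F + T$)
$V{\left(k \right)} = \frac{\left(1 + k\right) \left(-5 + k\right)}{2}$ ($V{\left(k \right)} = \frac{\left(6 + k - 5\right) \left(-5 + k\right)}{2} = \frac{\left(1 + k\right) \left(-5 + k\right)}{2}$)
$\left(I + 124\right) V{\left(2 \right)} = \left(156 + 124\right) \frac{\left(1 + 2\right) \left(-5 + 2\right)}{2} = 280 \cdot \frac{1}{2} \cdot 3 \left(-3\right) = 280 \left(- \frac{9}{2}\right) = -1260$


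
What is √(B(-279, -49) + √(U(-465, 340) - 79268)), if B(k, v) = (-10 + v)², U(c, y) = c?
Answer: √(3481 + I*√79733) ≈ 59.048 + 2.391*I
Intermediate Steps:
√(B(-279, -49) + √(U(-465, 340) - 79268)) = √((-10 - 49)² + √(-465 - 79268)) = √((-59)² + √(-79733)) = √(3481 + I*√79733)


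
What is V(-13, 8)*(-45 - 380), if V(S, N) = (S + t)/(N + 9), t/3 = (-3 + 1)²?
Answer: 25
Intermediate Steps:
t = 12 (t = 3*(-3 + 1)² = 3*(-2)² = 3*4 = 12)
V(S, N) = (12 + S)/(9 + N) (V(S, N) = (S + 12)/(N + 9) = (12 + S)/(9 + N))
V(-13, 8)*(-45 - 380) = ((12 - 13)/(9 + 8))*(-45 - 380) = (-1/17)*(-425) = ((1/17)*(-1))*(-425) = -1/17*(-425) = 25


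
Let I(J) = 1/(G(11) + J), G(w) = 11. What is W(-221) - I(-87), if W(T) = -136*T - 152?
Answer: 2272705/76 ≈ 29904.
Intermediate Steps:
W(T) = -152 - 136*T
I(J) = 1/(11 + J)
W(-221) - I(-87) = (-152 - 136*(-221)) - 1/(11 - 87) = (-152 + 30056) - 1/(-76) = 29904 - 1*(-1/76) = 29904 + 1/76 = 2272705/76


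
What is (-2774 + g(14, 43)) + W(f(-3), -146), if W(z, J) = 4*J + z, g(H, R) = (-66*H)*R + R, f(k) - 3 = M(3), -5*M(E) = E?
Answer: -215223/5 ≈ -43045.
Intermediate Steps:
M(E) = -E/5
f(k) = 12/5 (f(k) = 3 - ⅕*3 = 3 - ⅗ = 12/5)
g(H, R) = R - 66*H*R (g(H, R) = -66*H*R + R = R - 66*H*R)
W(z, J) = z + 4*J
(-2774 + g(14, 43)) + W(f(-3), -146) = (-2774 + 43*(1 - 66*14)) + (12/5 + 4*(-146)) = (-2774 + 43*(1 - 924)) + (12/5 - 584) = (-2774 + 43*(-923)) - 2908/5 = (-2774 - 39689) - 2908/5 = -42463 - 2908/5 = -215223/5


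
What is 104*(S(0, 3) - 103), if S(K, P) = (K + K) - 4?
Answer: -11128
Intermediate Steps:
S(K, P) = -4 + 2*K (S(K, P) = 2*K - 4 = -4 + 2*K)
104*(S(0, 3) - 103) = 104*((-4 + 2*0) - 103) = 104*((-4 + 0) - 103) = 104*(-4 - 103) = 104*(-107) = -11128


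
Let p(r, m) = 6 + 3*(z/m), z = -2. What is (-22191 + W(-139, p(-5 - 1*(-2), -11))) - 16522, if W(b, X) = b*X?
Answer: -435851/11 ≈ -39623.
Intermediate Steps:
p(r, m) = 6 - 6/m (p(r, m) = 6 + 3*(-2/m) = 6 - 6/m)
W(b, X) = X*b
(-22191 + W(-139, p(-5 - 1*(-2), -11))) - 16522 = (-22191 + (6 - 6/(-11))*(-139)) - 16522 = (-22191 + (6 - 6*(-1/11))*(-139)) - 16522 = (-22191 + (6 + 6/11)*(-139)) - 16522 = (-22191 + (72/11)*(-139)) - 16522 = (-22191 - 10008/11) - 16522 = -254109/11 - 16522 = -435851/11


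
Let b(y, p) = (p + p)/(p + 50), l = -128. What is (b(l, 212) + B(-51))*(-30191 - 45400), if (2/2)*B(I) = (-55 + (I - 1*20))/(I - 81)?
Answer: -560507265/2882 ≈ -1.9449e+5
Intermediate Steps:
B(I) = (-75 + I)/(-81 + I) (B(I) = (-55 + (I - 1*20))/(I - 81) = (-55 + (I - 20))/(-81 + I) = (-55 + (-20 + I))/(-81 + I) = (-75 + I)/(-81 + I))
b(y, p) = 2*p/(50 + p) (b(y, p) = (2*p)/(50 + p) = 2*p/(50 + p))
(b(l, 212) + B(-51))*(-30191 - 45400) = (2*212/(50 + 212) + (-75 - 51)/(-81 - 51))*(-30191 - 45400) = (2*212/262 - 126/(-132))*(-75591) = (2*212*(1/262) - 1/132*(-126))*(-75591) = (212/131 + 21/22)*(-75591) = (7415/2882)*(-75591) = -560507265/2882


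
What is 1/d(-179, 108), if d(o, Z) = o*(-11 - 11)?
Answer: 1/3938 ≈ 0.00025394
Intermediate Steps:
d(o, Z) = -22*o (d(o, Z) = o*(-22) = -22*o)
1/d(-179, 108) = 1/(-22*(-179)) = 1/3938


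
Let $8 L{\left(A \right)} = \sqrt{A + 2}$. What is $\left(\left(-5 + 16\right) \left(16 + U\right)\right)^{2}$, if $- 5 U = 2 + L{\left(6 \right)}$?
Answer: $\frac{5889433}{200} - \frac{4719 \sqrt{2}}{25} \approx 29180.0$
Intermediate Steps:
$L{\left(A \right)} = \frac{\sqrt{2 + A}}{8}$ ($L{\left(A \right)} = \frac{\sqrt{A + 2}}{8} = \frac{\sqrt{2 + A}}{8}$)
$U = - \frac{2}{5} - \frac{\sqrt{2}}{20}$ ($U = - \frac{2 + \frac{\sqrt{2 + 6}}{8}}{5} = - \frac{2 + \frac{\sqrt{8}}{8}}{5} = - \frac{2 + \frac{2 \sqrt{2}}{8}}{5} = - \frac{2 + \frac{\sqrt{2}}{4}}{5} = - \frac{2}{5} - \frac{\sqrt{2}}{20} \approx -0.47071$)
$\left(\left(-5 + 16\right) \left(16 + U\right)\right)^{2} = \left(\left(-5 + 16\right) \left(16 - \left(\frac{2}{5} + \frac{\sqrt{2}}{20}\right)\right)\right)^{2} = \left(11 \left(\frac{78}{5} - \frac{\sqrt{2}}{20}\right)\right)^{2} = \left(\frac{858}{5} - \frac{11 \sqrt{2}}{20}\right)^{2}$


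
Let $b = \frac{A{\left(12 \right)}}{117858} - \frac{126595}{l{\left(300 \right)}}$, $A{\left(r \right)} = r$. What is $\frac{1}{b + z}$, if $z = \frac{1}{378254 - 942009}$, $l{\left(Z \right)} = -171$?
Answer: $\frac{1893626548515}{1401892896516932} \approx 0.0013508$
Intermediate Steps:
$z = - \frac{1}{563755}$ ($z = \frac{1}{-563755} = - \frac{1}{563755} \approx -1.7738 \cdot 10^{-6}$)
$b = \frac{2486705927}{3358953}$ ($b = \frac{12}{117858} - \frac{126595}{-171} = 12 \cdot \frac{1}{117858} - - \frac{126595}{171} = \frac{2}{19643} + \frac{126595}{171} = \frac{2486705927}{3358953} \approx 740.32$)
$\frac{1}{b + z} = \frac{1}{\frac{2486705927}{3358953} - \frac{1}{563755}} = \frac{1}{\frac{1401892896516932}{1893626548515}} = \frac{1893626548515}{1401892896516932}$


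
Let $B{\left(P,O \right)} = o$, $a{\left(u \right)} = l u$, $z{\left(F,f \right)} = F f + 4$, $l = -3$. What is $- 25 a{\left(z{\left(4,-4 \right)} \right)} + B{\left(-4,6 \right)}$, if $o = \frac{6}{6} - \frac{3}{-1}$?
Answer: $-896$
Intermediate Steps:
$z{\left(F,f \right)} = 4 + F f$
$a{\left(u \right)} = - 3 u$
$o = 4$ ($o = 6 \cdot \frac{1}{6} - -3 = 1 + 3 = 4$)
$B{\left(P,O \right)} = 4$
$- 25 a{\left(z{\left(4,-4 \right)} \right)} + B{\left(-4,6 \right)} = - 25 \left(- 3 \left(4 + 4 \left(-4\right)\right)\right) + 4 = - 25 \left(- 3 \left(4 - 16\right)\right) + 4 = - 25 \left(\left(-3\right) \left(-12\right)\right) + 4 = \left(-25\right) 36 + 4 = -900 + 4 = -896$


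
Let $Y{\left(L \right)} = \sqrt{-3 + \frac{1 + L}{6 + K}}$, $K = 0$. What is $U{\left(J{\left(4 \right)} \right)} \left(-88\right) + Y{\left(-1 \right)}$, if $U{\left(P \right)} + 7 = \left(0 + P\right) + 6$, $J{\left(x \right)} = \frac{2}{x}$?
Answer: $44 + i \sqrt{3} \approx 44.0 + 1.732 i$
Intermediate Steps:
$U{\left(P \right)} = -1 + P$ ($U{\left(P \right)} = -7 + \left(\left(0 + P\right) + 6\right) = -7 + \left(P + 6\right) = -7 + \left(6 + P\right) = -1 + P$)
$Y{\left(L \right)} = \sqrt{- \frac{17}{6} + \frac{L}{6}}$ ($Y{\left(L \right)} = \sqrt{-3 + \frac{1 + L}{6 + 0}} = \sqrt{-3 + \frac{1 + L}{6}} = \sqrt{-3 + \left(1 + L\right) \frac{1}{6}} = \sqrt{-3 + \left(\frac{1}{6} + \frac{L}{6}\right)} = \sqrt{- \frac{17}{6} + \frac{L}{6}}$)
$U{\left(J{\left(4 \right)} \right)} \left(-88\right) + Y{\left(-1 \right)} = \left(-1 + \frac{2}{4}\right) \left(-88\right) + \frac{\sqrt{-102 + 6 \left(-1\right)}}{6} = \left(-1 + 2 \cdot \frac{1}{4}\right) \left(-88\right) + \frac{\sqrt{-102 - 6}}{6} = \left(-1 + \frac{1}{2}\right) \left(-88\right) + \frac{\sqrt{-108}}{6} = \left(- \frac{1}{2}\right) \left(-88\right) + \frac{6 i \sqrt{3}}{6} = 44 + i \sqrt{3}$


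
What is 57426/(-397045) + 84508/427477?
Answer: 9005184658/169727605465 ≈ 0.053057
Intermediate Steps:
57426/(-397045) + 84508/427477 = 57426*(-1/397045) + 84508*(1/427477) = -57426/397045 + 84508/427477 = 9005184658/169727605465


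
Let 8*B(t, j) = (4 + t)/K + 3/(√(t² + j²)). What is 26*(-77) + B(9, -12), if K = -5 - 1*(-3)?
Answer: -160223/80 ≈ -2002.8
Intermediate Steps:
K = -2 (K = -5 + 3 = -2)
B(t, j) = -¼ - t/16 + 3/(8*√(j² + t²)) (B(t, j) = ((4 + t)/(-2) + 3/(√(t² + j²)))/8 = ((4 + t)*(-½) + 3/(√(j² + t²)))/8 = ((-2 - t/2) + 3/√(j² + t²))/8 = (-2 + 3/√(j² + t²) - t/2)/8 = -¼ - t/16 + 3/(8*√(j² + t²)))
26*(-77) + B(9, -12) = 26*(-77) + (-¼ - 1/16*9 + 3/(8*√((-12)² + 9²))) = -2002 + (-¼ - 9/16 + 3/(8*√(144 + 81))) = -2002 + (-¼ - 9/16 + 3/(8*√225)) = -2002 + (-¼ - 9/16 + (3/8)*(1/15)) = -2002 + (-¼ - 9/16 + 1/40) = -2002 - 63/80 = -160223/80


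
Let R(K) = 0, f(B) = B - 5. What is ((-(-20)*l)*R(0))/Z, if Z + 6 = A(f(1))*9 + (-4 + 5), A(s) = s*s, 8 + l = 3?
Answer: 0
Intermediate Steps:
f(B) = -5 + B
l = -5 (l = -8 + 3 = -5)
A(s) = s²
Z = 139 (Z = -6 + ((-5 + 1)²*9 + (-4 + 5)) = -6 + ((-4)²*9 + 1) = -6 + (16*9 + 1) = -6 + (144 + 1) = -6 + 145 = 139)
((-(-20)*l)*R(0))/Z = (-(-20)*(-5)*0)/139 = (-4*25*0)*(1/139) = -100*0*(1/139) = 0*(1/139) = 0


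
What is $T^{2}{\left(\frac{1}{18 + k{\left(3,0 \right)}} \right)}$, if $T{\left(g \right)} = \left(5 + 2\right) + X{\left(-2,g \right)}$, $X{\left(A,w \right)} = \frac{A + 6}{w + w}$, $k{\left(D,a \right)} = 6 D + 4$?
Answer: $7569$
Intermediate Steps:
$k{\left(D,a \right)} = 4 + 6 D$
$X{\left(A,w \right)} = \frac{6 + A}{2 w}$
$T{\left(g \right)} = 7 + \frac{2}{g}$ ($T{\left(g \right)} = \left(5 + 2\right) + \frac{6 - 2}{2 g} = 7 + \frac{1}{2} \frac{1}{g} 4 = 7 + \frac{2}{g}$)
$T^{2}{\left(\frac{1}{18 + k{\left(3,0 \right)}} \right)} = \left(7 + \frac{2}{\frac{1}{18 + \left(4 + 6 \cdot 3\right)}}\right)^{2} = \left(7 + \frac{2}{\frac{1}{18 + \left(4 + 18\right)}}\right)^{2} = \left(7 + \frac{2}{\frac{1}{18 + 22}}\right)^{2} = \left(7 + \frac{2}{\frac{1}{40}}\right)^{2} = \left(7 + 2 \frac{1}{\frac{1}{40}}\right)^{2} = \left(7 + 2 \cdot 40\right)^{2} = \left(7 + 80\right)^{2} = 87^{2} = 7569$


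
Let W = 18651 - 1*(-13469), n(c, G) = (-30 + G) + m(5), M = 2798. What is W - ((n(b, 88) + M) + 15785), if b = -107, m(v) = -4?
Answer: 13483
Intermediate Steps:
n(c, G) = -34 + G (n(c, G) = (-30 + G) - 4 = -34 + G)
W = 32120 (W = 18651 + 13469 = 32120)
W - ((n(b, 88) + M) + 15785) = 32120 - (((-34 + 88) + 2798) + 15785) = 32120 - ((54 + 2798) + 15785) = 32120 - (2852 + 15785) = 32120 - 1*18637 = 32120 - 18637 = 13483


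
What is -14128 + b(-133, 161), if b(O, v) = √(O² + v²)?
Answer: -14128 + 7*√890 ≈ -13919.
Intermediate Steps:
-14128 + b(-133, 161) = -14128 + √((-133)² + 161²) = -14128 + √(17689 + 25921) = -14128 + √43610 = -14128 + 7*√890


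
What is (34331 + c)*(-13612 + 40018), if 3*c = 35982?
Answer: 1223257950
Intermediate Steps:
c = 11994 (c = (⅓)*35982 = 11994)
(34331 + c)*(-13612 + 40018) = (34331 + 11994)*(-13612 + 40018) = 46325*26406 = 1223257950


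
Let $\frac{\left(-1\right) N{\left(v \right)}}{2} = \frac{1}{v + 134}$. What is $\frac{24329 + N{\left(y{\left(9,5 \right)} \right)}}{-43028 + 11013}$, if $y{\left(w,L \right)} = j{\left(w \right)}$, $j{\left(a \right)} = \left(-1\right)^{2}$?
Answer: $- \frac{3284413}{4322025} \approx -0.75992$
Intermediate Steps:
$j{\left(a \right)} = 1$
$y{\left(w,L \right)} = 1$
$N{\left(v \right)} = - \frac{2}{134 + v}$ ($N{\left(v \right)} = - \frac{2}{v + 134} = - \frac{2}{134 + v}$)
$\frac{24329 + N{\left(y{\left(9,5 \right)} \right)}}{-43028 + 11013} = \frac{24329 - \frac{2}{134 + 1}}{-43028 + 11013} = \frac{24329 - \frac{2}{135}}{-32015} = \left(24329 - \frac{2}{135}\right) \left(- \frac{1}{32015}\right) = \frac{3284413}{135} \left(- \frac{1}{32015}\right) = - \frac{3284413}{4322025}$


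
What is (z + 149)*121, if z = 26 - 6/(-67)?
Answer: 1419451/67 ≈ 21186.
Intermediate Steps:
z = 1748/67 (z = 26 - 6*(-1/67) = 26 + 6/67 = 1748/67 ≈ 26.090)
(z + 149)*121 = (1748/67 + 149)*121 = (11731/67)*121 = 1419451/67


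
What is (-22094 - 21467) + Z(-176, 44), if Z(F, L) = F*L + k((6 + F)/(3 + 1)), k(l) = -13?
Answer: -51318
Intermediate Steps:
Z(F, L) = -13 + F*L (Z(F, L) = F*L - 13 = -13 + F*L)
(-22094 - 21467) + Z(-176, 44) = (-22094 - 21467) + (-13 - 176*44) = -43561 + (-13 - 7744) = -43561 - 7757 = -51318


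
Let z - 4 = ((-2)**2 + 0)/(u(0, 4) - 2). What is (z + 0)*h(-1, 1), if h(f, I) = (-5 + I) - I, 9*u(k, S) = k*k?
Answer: -10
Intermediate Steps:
u(k, S) = k**2/9 (u(k, S) = (k*k)/9 = k**2/9)
h(f, I) = -5
z = 2 (z = 4 + ((-2)**2 + 0)/((1/9)*0**2 - 2) = 4 + (4 + 0)/((1/9)*0 - 2) = 4 + 4/(0 - 2) = 4 + 4/(-2) = 4 + 4*(-1/2) = 4 - 2 = 2)
(z + 0)*h(-1, 1) = (2 + 0)*(-5) = 2*(-5) = -10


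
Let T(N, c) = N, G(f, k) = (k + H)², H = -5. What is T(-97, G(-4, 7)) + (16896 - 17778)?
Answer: -979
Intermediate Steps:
G(f, k) = (-5 + k)² (G(f, k) = (k - 5)² = (-5 + k)²)
T(-97, G(-4, 7)) + (16896 - 17778) = -97 + (16896 - 17778) = -97 - 882 = -979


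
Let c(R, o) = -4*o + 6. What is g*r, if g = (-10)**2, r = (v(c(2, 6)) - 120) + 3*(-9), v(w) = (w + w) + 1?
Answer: -18200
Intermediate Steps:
c(R, o) = 6 - 4*o
v(w) = 1 + 2*w (v(w) = 2*w + 1 = 1 + 2*w)
r = -182 (r = ((1 + 2*(6 - 4*6)) - 120) + 3*(-9) = ((1 + 2*(6 - 24)) - 120) - 27 = ((1 + 2*(-18)) - 120) - 27 = ((1 - 36) - 120) - 27 = (-35 - 120) - 27 = -155 - 27 = -182)
g = 100
g*r = 100*(-182) = -18200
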